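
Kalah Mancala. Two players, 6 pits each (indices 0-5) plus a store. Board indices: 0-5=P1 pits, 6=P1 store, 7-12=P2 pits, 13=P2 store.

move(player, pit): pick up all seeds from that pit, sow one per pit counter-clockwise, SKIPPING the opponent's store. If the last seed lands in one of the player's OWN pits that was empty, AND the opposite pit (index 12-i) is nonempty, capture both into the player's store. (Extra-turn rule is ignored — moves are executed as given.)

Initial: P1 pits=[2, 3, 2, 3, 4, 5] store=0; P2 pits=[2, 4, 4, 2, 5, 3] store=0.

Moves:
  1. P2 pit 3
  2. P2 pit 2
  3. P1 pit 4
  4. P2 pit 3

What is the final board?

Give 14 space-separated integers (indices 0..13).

Answer: 2 3 2 3 0 6 1 3 5 0 0 8 5 1

Derivation:
Move 1: P2 pit3 -> P1=[2,3,2,3,4,5](0) P2=[2,4,4,0,6,4](0)
Move 2: P2 pit2 -> P1=[2,3,2,3,4,5](0) P2=[2,4,0,1,7,5](1)
Move 3: P1 pit4 -> P1=[2,3,2,3,0,6](1) P2=[3,5,0,1,7,5](1)
Move 4: P2 pit3 -> P1=[2,3,2,3,0,6](1) P2=[3,5,0,0,8,5](1)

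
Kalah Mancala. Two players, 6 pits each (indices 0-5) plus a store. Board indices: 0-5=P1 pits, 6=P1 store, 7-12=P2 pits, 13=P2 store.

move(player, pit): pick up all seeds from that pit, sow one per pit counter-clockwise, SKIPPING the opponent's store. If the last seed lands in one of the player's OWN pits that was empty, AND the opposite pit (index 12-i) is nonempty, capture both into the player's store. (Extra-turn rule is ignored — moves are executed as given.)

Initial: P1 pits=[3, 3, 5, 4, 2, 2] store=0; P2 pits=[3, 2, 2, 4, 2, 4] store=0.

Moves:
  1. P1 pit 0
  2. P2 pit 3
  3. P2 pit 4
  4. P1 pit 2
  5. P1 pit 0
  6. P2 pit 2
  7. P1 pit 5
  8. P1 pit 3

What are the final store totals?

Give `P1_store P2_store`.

Move 1: P1 pit0 -> P1=[0,4,6,5,2,2](0) P2=[3,2,2,4,2,4](0)
Move 2: P2 pit3 -> P1=[1,4,6,5,2,2](0) P2=[3,2,2,0,3,5](1)
Move 3: P2 pit4 -> P1=[2,4,6,5,2,2](0) P2=[3,2,2,0,0,6](2)
Move 4: P1 pit2 -> P1=[2,4,0,6,3,3](1) P2=[4,3,2,0,0,6](2)
Move 5: P1 pit0 -> P1=[0,5,1,6,3,3](1) P2=[4,3,2,0,0,6](2)
Move 6: P2 pit2 -> P1=[0,0,1,6,3,3](1) P2=[4,3,0,1,0,6](8)
Move 7: P1 pit5 -> P1=[0,0,1,6,3,0](2) P2=[5,4,0,1,0,6](8)
Move 8: P1 pit3 -> P1=[0,0,1,0,4,1](3) P2=[6,5,1,1,0,6](8)

Answer: 3 8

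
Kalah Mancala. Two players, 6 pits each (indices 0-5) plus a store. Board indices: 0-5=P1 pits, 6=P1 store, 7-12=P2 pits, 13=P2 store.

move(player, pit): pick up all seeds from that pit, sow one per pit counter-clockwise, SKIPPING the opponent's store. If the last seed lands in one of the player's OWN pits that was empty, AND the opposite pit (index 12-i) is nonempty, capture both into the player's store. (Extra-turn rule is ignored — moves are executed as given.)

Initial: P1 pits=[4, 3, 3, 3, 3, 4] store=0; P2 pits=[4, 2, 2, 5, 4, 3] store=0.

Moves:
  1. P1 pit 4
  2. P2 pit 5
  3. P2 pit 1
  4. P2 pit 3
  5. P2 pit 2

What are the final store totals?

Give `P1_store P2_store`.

Answer: 1 2

Derivation:
Move 1: P1 pit4 -> P1=[4,3,3,3,0,5](1) P2=[5,2,2,5,4,3](0)
Move 2: P2 pit5 -> P1=[5,4,3,3,0,5](1) P2=[5,2,2,5,4,0](1)
Move 3: P2 pit1 -> P1=[5,4,3,3,0,5](1) P2=[5,0,3,6,4,0](1)
Move 4: P2 pit3 -> P1=[6,5,4,3,0,5](1) P2=[5,0,3,0,5,1](2)
Move 5: P2 pit2 -> P1=[6,5,4,3,0,5](1) P2=[5,0,0,1,6,2](2)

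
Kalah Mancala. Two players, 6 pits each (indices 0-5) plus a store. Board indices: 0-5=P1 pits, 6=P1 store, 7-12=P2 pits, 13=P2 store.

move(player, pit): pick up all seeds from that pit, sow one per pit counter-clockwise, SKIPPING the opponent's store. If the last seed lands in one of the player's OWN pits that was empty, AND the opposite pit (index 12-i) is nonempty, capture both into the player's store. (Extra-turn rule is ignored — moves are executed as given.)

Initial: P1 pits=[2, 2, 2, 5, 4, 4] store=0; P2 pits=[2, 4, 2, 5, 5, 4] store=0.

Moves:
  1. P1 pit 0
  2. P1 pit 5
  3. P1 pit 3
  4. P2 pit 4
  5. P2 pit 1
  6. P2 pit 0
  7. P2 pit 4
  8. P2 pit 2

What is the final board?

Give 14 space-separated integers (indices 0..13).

Move 1: P1 pit0 -> P1=[0,3,3,5,4,4](0) P2=[2,4,2,5,5,4](0)
Move 2: P1 pit5 -> P1=[0,3,3,5,4,0](1) P2=[3,5,3,5,5,4](0)
Move 3: P1 pit3 -> P1=[0,3,3,0,5,1](2) P2=[4,6,3,5,5,4](0)
Move 4: P2 pit4 -> P1=[1,4,4,0,5,1](2) P2=[4,6,3,5,0,5](1)
Move 5: P2 pit1 -> P1=[2,4,4,0,5,1](2) P2=[4,0,4,6,1,6](2)
Move 6: P2 pit0 -> P1=[2,4,4,0,5,1](2) P2=[0,1,5,7,2,6](2)
Move 7: P2 pit4 -> P1=[2,4,4,0,5,1](2) P2=[0,1,5,7,0,7](3)
Move 8: P2 pit2 -> P1=[3,4,4,0,5,1](2) P2=[0,1,0,8,1,8](4)

Answer: 3 4 4 0 5 1 2 0 1 0 8 1 8 4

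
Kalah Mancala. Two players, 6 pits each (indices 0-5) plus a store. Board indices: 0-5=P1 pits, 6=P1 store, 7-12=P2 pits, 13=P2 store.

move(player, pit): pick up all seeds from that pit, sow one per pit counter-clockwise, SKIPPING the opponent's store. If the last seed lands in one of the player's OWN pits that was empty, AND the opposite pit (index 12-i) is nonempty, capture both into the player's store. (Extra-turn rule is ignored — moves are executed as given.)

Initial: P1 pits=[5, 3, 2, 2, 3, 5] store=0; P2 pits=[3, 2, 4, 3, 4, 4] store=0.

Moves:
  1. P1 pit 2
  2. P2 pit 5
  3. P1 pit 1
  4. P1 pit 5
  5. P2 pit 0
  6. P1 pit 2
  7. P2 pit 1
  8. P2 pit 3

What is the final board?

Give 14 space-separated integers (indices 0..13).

Move 1: P1 pit2 -> P1=[5,3,0,3,4,5](0) P2=[3,2,4,3,4,4](0)
Move 2: P2 pit5 -> P1=[6,4,1,3,4,5](0) P2=[3,2,4,3,4,0](1)
Move 3: P1 pit1 -> P1=[6,0,2,4,5,6](0) P2=[3,2,4,3,4,0](1)
Move 4: P1 pit5 -> P1=[6,0,2,4,5,0](1) P2=[4,3,5,4,5,0](1)
Move 5: P2 pit0 -> P1=[6,0,2,4,5,0](1) P2=[0,4,6,5,6,0](1)
Move 6: P1 pit2 -> P1=[6,0,0,5,6,0](1) P2=[0,4,6,5,6,0](1)
Move 7: P2 pit1 -> P1=[0,0,0,5,6,0](1) P2=[0,0,7,6,7,0](8)
Move 8: P2 pit3 -> P1=[1,1,1,5,6,0](1) P2=[0,0,7,0,8,1](9)

Answer: 1 1 1 5 6 0 1 0 0 7 0 8 1 9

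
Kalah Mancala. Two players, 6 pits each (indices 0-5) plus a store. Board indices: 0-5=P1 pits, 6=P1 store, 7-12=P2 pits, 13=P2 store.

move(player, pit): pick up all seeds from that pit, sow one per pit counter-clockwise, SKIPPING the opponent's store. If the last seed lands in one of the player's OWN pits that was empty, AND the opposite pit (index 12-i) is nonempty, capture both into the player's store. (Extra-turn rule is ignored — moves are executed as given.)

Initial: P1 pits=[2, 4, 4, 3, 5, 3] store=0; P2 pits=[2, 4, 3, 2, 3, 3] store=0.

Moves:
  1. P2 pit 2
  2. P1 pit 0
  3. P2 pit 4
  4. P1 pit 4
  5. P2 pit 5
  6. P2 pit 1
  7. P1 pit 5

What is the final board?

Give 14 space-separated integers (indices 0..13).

Move 1: P2 pit2 -> P1=[2,4,4,3,5,3](0) P2=[2,4,0,3,4,4](0)
Move 2: P1 pit0 -> P1=[0,5,5,3,5,3](0) P2=[2,4,0,3,4,4](0)
Move 3: P2 pit4 -> P1=[1,6,5,3,5,3](0) P2=[2,4,0,3,0,5](1)
Move 4: P1 pit4 -> P1=[1,6,5,3,0,4](1) P2=[3,5,1,3,0,5](1)
Move 5: P2 pit5 -> P1=[2,7,6,4,0,4](1) P2=[3,5,1,3,0,0](2)
Move 6: P2 pit1 -> P1=[2,7,6,4,0,4](1) P2=[3,0,2,4,1,1](3)
Move 7: P1 pit5 -> P1=[2,7,6,4,0,0](2) P2=[4,1,3,4,1,1](3)

Answer: 2 7 6 4 0 0 2 4 1 3 4 1 1 3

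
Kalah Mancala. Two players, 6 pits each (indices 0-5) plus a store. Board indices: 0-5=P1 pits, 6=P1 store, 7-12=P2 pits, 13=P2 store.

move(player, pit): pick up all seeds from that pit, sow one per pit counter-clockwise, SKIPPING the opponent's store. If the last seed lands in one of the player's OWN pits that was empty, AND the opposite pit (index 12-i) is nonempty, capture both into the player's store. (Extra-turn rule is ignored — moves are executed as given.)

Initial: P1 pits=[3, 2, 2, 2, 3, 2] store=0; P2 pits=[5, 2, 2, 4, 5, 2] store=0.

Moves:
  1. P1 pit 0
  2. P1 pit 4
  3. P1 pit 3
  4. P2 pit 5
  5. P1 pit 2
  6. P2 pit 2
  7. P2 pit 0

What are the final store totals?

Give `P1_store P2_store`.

Move 1: P1 pit0 -> P1=[0,3,3,3,3,2](0) P2=[5,2,2,4,5,2](0)
Move 2: P1 pit4 -> P1=[0,3,3,3,0,3](1) P2=[6,2,2,4,5,2](0)
Move 3: P1 pit3 -> P1=[0,3,3,0,1,4](2) P2=[6,2,2,4,5,2](0)
Move 4: P2 pit5 -> P1=[1,3,3,0,1,4](2) P2=[6,2,2,4,5,0](1)
Move 5: P1 pit2 -> P1=[1,3,0,1,2,5](2) P2=[6,2,2,4,5,0](1)
Move 6: P2 pit2 -> P1=[1,3,0,1,2,5](2) P2=[6,2,0,5,6,0](1)
Move 7: P2 pit0 -> P1=[1,3,0,1,2,5](2) P2=[0,3,1,6,7,1](2)

Answer: 2 2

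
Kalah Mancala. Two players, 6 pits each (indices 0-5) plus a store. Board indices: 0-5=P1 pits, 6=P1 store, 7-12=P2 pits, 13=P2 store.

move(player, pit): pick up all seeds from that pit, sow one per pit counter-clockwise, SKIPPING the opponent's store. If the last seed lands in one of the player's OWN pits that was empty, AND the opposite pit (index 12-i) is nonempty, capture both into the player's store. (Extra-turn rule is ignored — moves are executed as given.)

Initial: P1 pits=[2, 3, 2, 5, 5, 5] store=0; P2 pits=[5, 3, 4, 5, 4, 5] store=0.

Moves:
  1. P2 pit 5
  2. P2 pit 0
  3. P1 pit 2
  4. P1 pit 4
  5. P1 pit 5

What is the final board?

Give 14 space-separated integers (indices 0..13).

Answer: 0 4 0 7 0 0 2 2 6 7 8 6 1 5

Derivation:
Move 1: P2 pit5 -> P1=[3,4,3,6,5,5](0) P2=[5,3,4,5,4,0](1)
Move 2: P2 pit0 -> P1=[0,4,3,6,5,5](0) P2=[0,4,5,6,5,0](5)
Move 3: P1 pit2 -> P1=[0,4,0,7,6,6](0) P2=[0,4,5,6,5,0](5)
Move 4: P1 pit4 -> P1=[0,4,0,7,0,7](1) P2=[1,5,6,7,5,0](5)
Move 5: P1 pit5 -> P1=[0,4,0,7,0,0](2) P2=[2,6,7,8,6,1](5)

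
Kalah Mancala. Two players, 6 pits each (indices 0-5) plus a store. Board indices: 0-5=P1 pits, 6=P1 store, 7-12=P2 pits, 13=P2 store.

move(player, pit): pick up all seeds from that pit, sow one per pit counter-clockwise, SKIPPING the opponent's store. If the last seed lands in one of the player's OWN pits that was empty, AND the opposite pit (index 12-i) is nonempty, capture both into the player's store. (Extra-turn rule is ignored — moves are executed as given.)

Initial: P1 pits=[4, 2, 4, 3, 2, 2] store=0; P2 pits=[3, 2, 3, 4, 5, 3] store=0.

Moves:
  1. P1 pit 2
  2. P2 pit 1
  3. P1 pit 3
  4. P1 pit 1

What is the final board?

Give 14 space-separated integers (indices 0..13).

Move 1: P1 pit2 -> P1=[4,2,0,4,3,3](1) P2=[3,2,3,4,5,3](0)
Move 2: P2 pit1 -> P1=[4,2,0,4,3,3](1) P2=[3,0,4,5,5,3](0)
Move 3: P1 pit3 -> P1=[4,2,0,0,4,4](2) P2=[4,0,4,5,5,3](0)
Move 4: P1 pit1 -> P1=[4,0,1,0,4,4](7) P2=[4,0,0,5,5,3](0)

Answer: 4 0 1 0 4 4 7 4 0 0 5 5 3 0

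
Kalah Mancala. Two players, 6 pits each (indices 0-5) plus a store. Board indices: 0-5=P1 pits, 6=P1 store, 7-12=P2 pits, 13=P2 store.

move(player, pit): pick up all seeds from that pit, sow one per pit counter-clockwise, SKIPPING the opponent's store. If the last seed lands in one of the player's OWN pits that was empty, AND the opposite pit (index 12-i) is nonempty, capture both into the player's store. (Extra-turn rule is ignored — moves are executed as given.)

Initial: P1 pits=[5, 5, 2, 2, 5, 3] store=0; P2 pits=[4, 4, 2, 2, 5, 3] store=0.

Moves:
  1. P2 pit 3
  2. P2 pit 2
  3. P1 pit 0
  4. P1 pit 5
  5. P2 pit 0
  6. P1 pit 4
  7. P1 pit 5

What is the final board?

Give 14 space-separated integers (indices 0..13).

Answer: 0 6 3 3 0 0 3 1 7 3 3 8 5 0

Derivation:
Move 1: P2 pit3 -> P1=[5,5,2,2,5,3](0) P2=[4,4,2,0,6,4](0)
Move 2: P2 pit2 -> P1=[5,5,2,2,5,3](0) P2=[4,4,0,1,7,4](0)
Move 3: P1 pit0 -> P1=[0,6,3,3,6,4](0) P2=[4,4,0,1,7,4](0)
Move 4: P1 pit5 -> P1=[0,6,3,3,6,0](1) P2=[5,5,1,1,7,4](0)
Move 5: P2 pit0 -> P1=[0,6,3,3,6,0](1) P2=[0,6,2,2,8,5](0)
Move 6: P1 pit4 -> P1=[0,6,3,3,0,1](2) P2=[1,7,3,3,8,5](0)
Move 7: P1 pit5 -> P1=[0,6,3,3,0,0](3) P2=[1,7,3,3,8,5](0)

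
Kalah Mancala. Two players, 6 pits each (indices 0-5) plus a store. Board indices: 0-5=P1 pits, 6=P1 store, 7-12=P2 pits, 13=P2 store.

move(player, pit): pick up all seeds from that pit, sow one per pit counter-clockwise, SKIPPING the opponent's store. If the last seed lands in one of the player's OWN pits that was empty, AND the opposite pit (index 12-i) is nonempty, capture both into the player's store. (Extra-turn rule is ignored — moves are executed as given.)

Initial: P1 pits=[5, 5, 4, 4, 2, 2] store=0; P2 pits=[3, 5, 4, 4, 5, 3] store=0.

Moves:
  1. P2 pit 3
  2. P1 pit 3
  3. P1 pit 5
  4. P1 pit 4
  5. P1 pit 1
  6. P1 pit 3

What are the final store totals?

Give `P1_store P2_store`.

Answer: 4 1

Derivation:
Move 1: P2 pit3 -> P1=[6,5,4,4,2,2](0) P2=[3,5,4,0,6,4](1)
Move 2: P1 pit3 -> P1=[6,5,4,0,3,3](1) P2=[4,5,4,0,6,4](1)
Move 3: P1 pit5 -> P1=[6,5,4,0,3,0](2) P2=[5,6,4,0,6,4](1)
Move 4: P1 pit4 -> P1=[6,5,4,0,0,1](3) P2=[6,6,4,0,6,4](1)
Move 5: P1 pit1 -> P1=[6,0,5,1,1,2](4) P2=[6,6,4,0,6,4](1)
Move 6: P1 pit3 -> P1=[6,0,5,0,2,2](4) P2=[6,6,4,0,6,4](1)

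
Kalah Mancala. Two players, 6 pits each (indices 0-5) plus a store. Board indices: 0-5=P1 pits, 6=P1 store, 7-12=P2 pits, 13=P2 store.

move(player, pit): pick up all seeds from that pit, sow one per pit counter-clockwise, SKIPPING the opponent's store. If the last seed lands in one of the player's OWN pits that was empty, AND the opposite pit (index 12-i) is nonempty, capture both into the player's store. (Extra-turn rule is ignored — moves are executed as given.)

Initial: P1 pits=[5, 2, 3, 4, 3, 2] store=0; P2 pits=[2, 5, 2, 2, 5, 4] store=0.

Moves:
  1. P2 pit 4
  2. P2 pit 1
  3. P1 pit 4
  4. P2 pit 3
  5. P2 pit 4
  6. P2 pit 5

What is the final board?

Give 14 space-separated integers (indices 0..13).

Move 1: P2 pit4 -> P1=[6,3,4,4,3,2](0) P2=[2,5,2,2,0,5](1)
Move 2: P2 pit1 -> P1=[6,3,4,4,3,2](0) P2=[2,0,3,3,1,6](2)
Move 3: P1 pit4 -> P1=[6,3,4,4,0,3](1) P2=[3,0,3,3,1,6](2)
Move 4: P2 pit3 -> P1=[6,3,4,4,0,3](1) P2=[3,0,3,0,2,7](3)
Move 5: P2 pit4 -> P1=[6,3,4,4,0,3](1) P2=[3,0,3,0,0,8](4)
Move 6: P2 pit5 -> P1=[7,4,5,5,1,4](1) P2=[4,0,3,0,0,0](5)

Answer: 7 4 5 5 1 4 1 4 0 3 0 0 0 5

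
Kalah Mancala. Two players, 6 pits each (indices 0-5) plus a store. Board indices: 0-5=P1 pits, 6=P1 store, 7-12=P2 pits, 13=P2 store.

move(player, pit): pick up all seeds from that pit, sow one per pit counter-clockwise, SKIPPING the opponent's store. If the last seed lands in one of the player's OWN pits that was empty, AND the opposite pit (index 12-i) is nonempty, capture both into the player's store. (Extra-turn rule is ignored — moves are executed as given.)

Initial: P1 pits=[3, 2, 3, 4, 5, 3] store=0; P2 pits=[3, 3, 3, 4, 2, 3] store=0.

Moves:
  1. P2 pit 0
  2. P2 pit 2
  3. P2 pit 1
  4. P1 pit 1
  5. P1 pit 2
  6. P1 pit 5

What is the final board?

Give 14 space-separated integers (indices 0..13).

Move 1: P2 pit0 -> P1=[3,2,3,4,5,3](0) P2=[0,4,4,5,2,3](0)
Move 2: P2 pit2 -> P1=[3,2,3,4,5,3](0) P2=[0,4,0,6,3,4](1)
Move 3: P2 pit1 -> P1=[3,2,3,4,5,3](0) P2=[0,0,1,7,4,5](1)
Move 4: P1 pit1 -> P1=[3,0,4,5,5,3](0) P2=[0,0,1,7,4,5](1)
Move 5: P1 pit2 -> P1=[3,0,0,6,6,4](1) P2=[0,0,1,7,4,5](1)
Move 6: P1 pit5 -> P1=[3,0,0,6,6,0](2) P2=[1,1,2,7,4,5](1)

Answer: 3 0 0 6 6 0 2 1 1 2 7 4 5 1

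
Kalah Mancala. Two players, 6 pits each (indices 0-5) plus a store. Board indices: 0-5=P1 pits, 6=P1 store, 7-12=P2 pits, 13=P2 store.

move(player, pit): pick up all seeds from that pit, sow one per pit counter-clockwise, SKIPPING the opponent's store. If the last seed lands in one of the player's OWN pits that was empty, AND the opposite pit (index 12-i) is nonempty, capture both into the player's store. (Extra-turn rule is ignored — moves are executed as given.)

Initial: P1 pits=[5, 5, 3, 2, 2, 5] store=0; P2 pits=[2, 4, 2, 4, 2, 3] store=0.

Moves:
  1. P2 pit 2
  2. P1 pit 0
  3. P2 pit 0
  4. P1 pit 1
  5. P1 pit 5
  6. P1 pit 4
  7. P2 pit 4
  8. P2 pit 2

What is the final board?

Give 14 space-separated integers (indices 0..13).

Move 1: P2 pit2 -> P1=[5,5,3,2,2,5](0) P2=[2,4,0,5,3,3](0)
Move 2: P1 pit0 -> P1=[0,6,4,3,3,6](0) P2=[2,4,0,5,3,3](0)
Move 3: P2 pit0 -> P1=[0,6,4,0,3,6](0) P2=[0,5,0,5,3,3](4)
Move 4: P1 pit1 -> P1=[0,0,5,1,4,7](1) P2=[1,5,0,5,3,3](4)
Move 5: P1 pit5 -> P1=[0,0,5,1,4,0](2) P2=[2,6,1,6,4,4](4)
Move 6: P1 pit4 -> P1=[0,0,5,1,0,1](3) P2=[3,7,1,6,4,4](4)
Move 7: P2 pit4 -> P1=[1,1,5,1,0,1](3) P2=[3,7,1,6,0,5](5)
Move 8: P2 pit2 -> P1=[1,1,5,1,0,1](3) P2=[3,7,0,7,0,5](5)

Answer: 1 1 5 1 0 1 3 3 7 0 7 0 5 5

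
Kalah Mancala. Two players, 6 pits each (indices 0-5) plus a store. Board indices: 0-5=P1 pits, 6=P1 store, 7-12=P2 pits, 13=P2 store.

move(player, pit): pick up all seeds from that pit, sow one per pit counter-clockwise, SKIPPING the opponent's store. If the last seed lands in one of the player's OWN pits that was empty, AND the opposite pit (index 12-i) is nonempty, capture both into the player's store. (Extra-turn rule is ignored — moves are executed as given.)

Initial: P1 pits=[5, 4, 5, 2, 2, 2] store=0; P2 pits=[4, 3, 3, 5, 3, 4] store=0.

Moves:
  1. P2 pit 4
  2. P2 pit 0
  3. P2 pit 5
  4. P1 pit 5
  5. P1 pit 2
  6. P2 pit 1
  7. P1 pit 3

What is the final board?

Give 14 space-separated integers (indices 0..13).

Move 1: P2 pit4 -> P1=[6,4,5,2,2,2](0) P2=[4,3,3,5,0,5](1)
Move 2: P2 pit0 -> P1=[6,0,5,2,2,2](0) P2=[0,4,4,6,0,5](6)
Move 3: P2 pit5 -> P1=[7,1,6,3,2,2](0) P2=[0,4,4,6,0,0](7)
Move 4: P1 pit5 -> P1=[7,1,6,3,2,0](1) P2=[1,4,4,6,0,0](7)
Move 5: P1 pit2 -> P1=[7,1,0,4,3,1](2) P2=[2,5,4,6,0,0](7)
Move 6: P2 pit1 -> P1=[7,1,0,4,3,1](2) P2=[2,0,5,7,1,1](8)
Move 7: P1 pit3 -> P1=[7,1,0,0,4,2](3) P2=[3,0,5,7,1,1](8)

Answer: 7 1 0 0 4 2 3 3 0 5 7 1 1 8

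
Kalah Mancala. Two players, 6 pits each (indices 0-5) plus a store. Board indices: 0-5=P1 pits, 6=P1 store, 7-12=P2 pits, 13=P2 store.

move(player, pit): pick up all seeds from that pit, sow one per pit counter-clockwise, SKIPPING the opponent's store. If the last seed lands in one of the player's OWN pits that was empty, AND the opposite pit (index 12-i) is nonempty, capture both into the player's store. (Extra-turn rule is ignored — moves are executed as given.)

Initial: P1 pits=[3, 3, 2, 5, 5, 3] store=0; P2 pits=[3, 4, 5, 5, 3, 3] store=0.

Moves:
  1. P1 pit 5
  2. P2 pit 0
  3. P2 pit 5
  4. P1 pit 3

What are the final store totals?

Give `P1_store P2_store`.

Move 1: P1 pit5 -> P1=[3,3,2,5,5,0](1) P2=[4,5,5,5,3,3](0)
Move 2: P2 pit0 -> P1=[3,3,2,5,5,0](1) P2=[0,6,6,6,4,3](0)
Move 3: P2 pit5 -> P1=[4,4,2,5,5,0](1) P2=[0,6,6,6,4,0](1)
Move 4: P1 pit3 -> P1=[4,4,2,0,6,1](2) P2=[1,7,6,6,4,0](1)

Answer: 2 1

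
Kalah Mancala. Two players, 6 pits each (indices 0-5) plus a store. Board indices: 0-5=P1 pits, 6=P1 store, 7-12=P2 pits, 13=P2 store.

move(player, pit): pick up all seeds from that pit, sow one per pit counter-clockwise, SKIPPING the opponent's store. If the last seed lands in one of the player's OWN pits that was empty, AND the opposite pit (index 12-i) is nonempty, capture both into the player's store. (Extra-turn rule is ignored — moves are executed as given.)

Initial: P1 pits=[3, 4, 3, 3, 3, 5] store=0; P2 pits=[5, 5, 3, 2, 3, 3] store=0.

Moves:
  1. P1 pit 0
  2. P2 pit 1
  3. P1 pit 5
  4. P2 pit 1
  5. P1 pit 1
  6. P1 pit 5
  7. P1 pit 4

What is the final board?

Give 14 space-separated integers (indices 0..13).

Move 1: P1 pit0 -> P1=[0,5,4,4,3,5](0) P2=[5,5,3,2,3,3](0)
Move 2: P2 pit1 -> P1=[0,5,4,4,3,5](0) P2=[5,0,4,3,4,4](1)
Move 3: P1 pit5 -> P1=[0,5,4,4,3,0](1) P2=[6,1,5,4,4,4](1)
Move 4: P2 pit1 -> P1=[0,5,4,4,3,0](1) P2=[6,0,6,4,4,4](1)
Move 5: P1 pit1 -> P1=[0,0,5,5,4,1](2) P2=[6,0,6,4,4,4](1)
Move 6: P1 pit5 -> P1=[0,0,5,5,4,0](3) P2=[6,0,6,4,4,4](1)
Move 7: P1 pit4 -> P1=[0,0,5,5,0,1](4) P2=[7,1,6,4,4,4](1)

Answer: 0 0 5 5 0 1 4 7 1 6 4 4 4 1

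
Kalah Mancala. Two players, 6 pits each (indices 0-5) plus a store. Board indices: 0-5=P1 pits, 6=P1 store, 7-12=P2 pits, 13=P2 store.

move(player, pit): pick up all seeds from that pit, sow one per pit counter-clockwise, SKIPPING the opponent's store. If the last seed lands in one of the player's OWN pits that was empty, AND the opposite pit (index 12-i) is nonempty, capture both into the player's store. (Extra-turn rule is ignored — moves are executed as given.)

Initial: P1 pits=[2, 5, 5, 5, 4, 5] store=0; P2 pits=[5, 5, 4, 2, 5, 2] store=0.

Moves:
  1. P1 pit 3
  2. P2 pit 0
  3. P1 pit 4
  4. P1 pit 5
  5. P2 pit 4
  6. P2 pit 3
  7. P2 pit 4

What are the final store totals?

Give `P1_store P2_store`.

Answer: 3 3

Derivation:
Move 1: P1 pit3 -> P1=[2,5,5,0,5,6](1) P2=[6,6,4,2,5,2](0)
Move 2: P2 pit0 -> P1=[2,5,5,0,5,6](1) P2=[0,7,5,3,6,3](1)
Move 3: P1 pit4 -> P1=[2,5,5,0,0,7](2) P2=[1,8,6,3,6,3](1)
Move 4: P1 pit5 -> P1=[2,5,5,0,0,0](3) P2=[2,9,7,4,7,4](1)
Move 5: P2 pit4 -> P1=[3,6,6,1,1,0](3) P2=[2,9,7,4,0,5](2)
Move 6: P2 pit3 -> P1=[4,6,6,1,1,0](3) P2=[2,9,7,0,1,6](3)
Move 7: P2 pit4 -> P1=[4,6,6,1,1,0](3) P2=[2,9,7,0,0,7](3)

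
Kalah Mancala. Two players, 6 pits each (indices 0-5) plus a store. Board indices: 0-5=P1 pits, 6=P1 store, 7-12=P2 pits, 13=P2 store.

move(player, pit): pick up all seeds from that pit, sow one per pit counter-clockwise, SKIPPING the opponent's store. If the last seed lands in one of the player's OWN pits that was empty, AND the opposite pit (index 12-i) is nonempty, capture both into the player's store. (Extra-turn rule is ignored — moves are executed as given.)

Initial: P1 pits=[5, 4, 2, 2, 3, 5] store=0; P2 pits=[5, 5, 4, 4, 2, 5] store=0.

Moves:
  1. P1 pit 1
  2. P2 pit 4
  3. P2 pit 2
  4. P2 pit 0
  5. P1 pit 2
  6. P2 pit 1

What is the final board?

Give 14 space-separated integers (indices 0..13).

Move 1: P1 pit1 -> P1=[5,0,3,3,4,6](0) P2=[5,5,4,4,2,5](0)
Move 2: P2 pit4 -> P1=[5,0,3,3,4,6](0) P2=[5,5,4,4,0,6](1)
Move 3: P2 pit2 -> P1=[5,0,3,3,4,6](0) P2=[5,5,0,5,1,7](2)
Move 4: P2 pit0 -> P1=[5,0,3,3,4,6](0) P2=[0,6,1,6,2,8](2)
Move 5: P1 pit2 -> P1=[5,0,0,4,5,7](0) P2=[0,6,1,6,2,8](2)
Move 6: P2 pit1 -> P1=[6,0,0,4,5,7](0) P2=[0,0,2,7,3,9](3)

Answer: 6 0 0 4 5 7 0 0 0 2 7 3 9 3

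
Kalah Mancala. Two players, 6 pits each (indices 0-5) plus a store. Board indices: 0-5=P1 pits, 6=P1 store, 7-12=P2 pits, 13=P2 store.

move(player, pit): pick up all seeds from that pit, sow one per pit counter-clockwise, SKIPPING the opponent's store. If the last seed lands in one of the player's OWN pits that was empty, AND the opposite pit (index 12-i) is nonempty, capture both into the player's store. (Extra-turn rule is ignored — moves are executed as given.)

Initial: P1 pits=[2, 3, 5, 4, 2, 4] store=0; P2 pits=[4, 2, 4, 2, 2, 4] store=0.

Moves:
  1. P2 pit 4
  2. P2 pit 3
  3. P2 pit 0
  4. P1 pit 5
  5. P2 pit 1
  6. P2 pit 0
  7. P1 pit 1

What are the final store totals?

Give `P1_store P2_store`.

Move 1: P2 pit4 -> P1=[2,3,5,4,2,4](0) P2=[4,2,4,2,0,5](1)
Move 2: P2 pit3 -> P1=[2,3,5,4,2,4](0) P2=[4,2,4,0,1,6](1)
Move 3: P2 pit0 -> P1=[2,3,5,4,2,4](0) P2=[0,3,5,1,2,6](1)
Move 4: P1 pit5 -> P1=[2,3,5,4,2,0](1) P2=[1,4,6,1,2,6](1)
Move 5: P2 pit1 -> P1=[2,3,5,4,2,0](1) P2=[1,0,7,2,3,7](1)
Move 6: P2 pit0 -> P1=[2,3,5,4,0,0](1) P2=[0,0,7,2,3,7](4)
Move 7: P1 pit1 -> P1=[2,0,6,5,1,0](1) P2=[0,0,7,2,3,7](4)

Answer: 1 4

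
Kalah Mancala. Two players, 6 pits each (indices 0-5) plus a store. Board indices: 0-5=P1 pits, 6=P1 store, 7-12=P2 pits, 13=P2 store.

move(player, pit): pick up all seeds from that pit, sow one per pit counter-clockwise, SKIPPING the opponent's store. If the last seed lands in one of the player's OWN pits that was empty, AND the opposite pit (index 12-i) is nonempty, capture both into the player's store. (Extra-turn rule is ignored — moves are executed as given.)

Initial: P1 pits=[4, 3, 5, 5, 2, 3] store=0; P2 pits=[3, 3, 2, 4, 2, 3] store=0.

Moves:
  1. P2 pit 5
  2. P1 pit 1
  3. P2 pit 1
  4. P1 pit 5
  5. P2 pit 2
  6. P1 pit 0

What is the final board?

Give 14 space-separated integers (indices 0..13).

Move 1: P2 pit5 -> P1=[5,4,5,5,2,3](0) P2=[3,3,2,4,2,0](1)
Move 2: P1 pit1 -> P1=[5,0,6,6,3,4](0) P2=[3,3,2,4,2,0](1)
Move 3: P2 pit1 -> P1=[5,0,6,6,3,4](0) P2=[3,0,3,5,3,0](1)
Move 4: P1 pit5 -> P1=[5,0,6,6,3,0](1) P2=[4,1,4,5,3,0](1)
Move 5: P2 pit2 -> P1=[5,0,6,6,3,0](1) P2=[4,1,0,6,4,1](2)
Move 6: P1 pit0 -> P1=[0,1,7,7,4,0](6) P2=[0,1,0,6,4,1](2)

Answer: 0 1 7 7 4 0 6 0 1 0 6 4 1 2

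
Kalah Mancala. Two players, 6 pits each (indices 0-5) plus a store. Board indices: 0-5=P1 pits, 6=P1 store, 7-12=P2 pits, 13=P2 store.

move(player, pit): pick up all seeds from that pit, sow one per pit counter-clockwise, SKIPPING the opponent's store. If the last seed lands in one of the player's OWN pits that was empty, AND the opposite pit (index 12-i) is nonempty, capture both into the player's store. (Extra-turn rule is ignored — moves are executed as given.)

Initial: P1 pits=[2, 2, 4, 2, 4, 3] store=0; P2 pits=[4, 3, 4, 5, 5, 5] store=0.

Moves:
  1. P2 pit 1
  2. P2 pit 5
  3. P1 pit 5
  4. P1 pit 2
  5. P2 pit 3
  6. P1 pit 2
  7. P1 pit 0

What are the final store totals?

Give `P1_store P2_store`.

Answer: 2 2

Derivation:
Move 1: P2 pit1 -> P1=[2,2,4,2,4,3](0) P2=[4,0,5,6,6,5](0)
Move 2: P2 pit5 -> P1=[3,3,5,3,4,3](0) P2=[4,0,5,6,6,0](1)
Move 3: P1 pit5 -> P1=[3,3,5,3,4,0](1) P2=[5,1,5,6,6,0](1)
Move 4: P1 pit2 -> P1=[3,3,0,4,5,1](2) P2=[6,1,5,6,6,0](1)
Move 5: P2 pit3 -> P1=[4,4,1,4,5,1](2) P2=[6,1,5,0,7,1](2)
Move 6: P1 pit2 -> P1=[4,4,0,5,5,1](2) P2=[6,1,5,0,7,1](2)
Move 7: P1 pit0 -> P1=[0,5,1,6,6,1](2) P2=[6,1,5,0,7,1](2)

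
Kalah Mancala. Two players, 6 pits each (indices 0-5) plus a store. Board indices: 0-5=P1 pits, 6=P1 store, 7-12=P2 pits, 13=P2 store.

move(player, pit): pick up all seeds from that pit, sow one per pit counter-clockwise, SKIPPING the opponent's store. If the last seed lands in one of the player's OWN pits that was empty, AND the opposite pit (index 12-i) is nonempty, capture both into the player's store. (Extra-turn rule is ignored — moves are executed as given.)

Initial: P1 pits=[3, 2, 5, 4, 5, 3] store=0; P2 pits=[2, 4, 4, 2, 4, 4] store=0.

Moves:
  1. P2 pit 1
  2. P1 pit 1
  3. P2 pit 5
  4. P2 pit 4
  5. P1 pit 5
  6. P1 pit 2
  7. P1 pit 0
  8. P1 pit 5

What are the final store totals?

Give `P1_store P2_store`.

Answer: 3 2

Derivation:
Move 1: P2 pit1 -> P1=[3,2,5,4,5,3](0) P2=[2,0,5,3,5,5](0)
Move 2: P1 pit1 -> P1=[3,0,6,5,5,3](0) P2=[2,0,5,3,5,5](0)
Move 3: P2 pit5 -> P1=[4,1,7,6,5,3](0) P2=[2,0,5,3,5,0](1)
Move 4: P2 pit4 -> P1=[5,2,8,6,5,3](0) P2=[2,0,5,3,0,1](2)
Move 5: P1 pit5 -> P1=[5,2,8,6,5,0](1) P2=[3,1,5,3,0,1](2)
Move 6: P1 pit2 -> P1=[5,2,0,7,6,1](2) P2=[4,2,6,4,0,1](2)
Move 7: P1 pit0 -> P1=[0,3,1,8,7,2](2) P2=[4,2,6,4,0,1](2)
Move 8: P1 pit5 -> P1=[0,3,1,8,7,0](3) P2=[5,2,6,4,0,1](2)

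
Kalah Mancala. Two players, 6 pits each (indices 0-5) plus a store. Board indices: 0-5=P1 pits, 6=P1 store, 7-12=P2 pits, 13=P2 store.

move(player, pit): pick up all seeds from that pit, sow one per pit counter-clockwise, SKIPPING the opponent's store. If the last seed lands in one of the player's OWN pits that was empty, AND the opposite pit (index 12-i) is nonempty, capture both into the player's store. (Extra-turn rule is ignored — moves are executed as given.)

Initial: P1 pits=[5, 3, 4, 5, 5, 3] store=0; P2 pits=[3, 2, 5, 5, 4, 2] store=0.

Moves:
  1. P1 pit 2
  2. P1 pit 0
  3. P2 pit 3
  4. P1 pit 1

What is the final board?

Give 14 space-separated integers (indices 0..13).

Move 1: P1 pit2 -> P1=[5,3,0,6,6,4](1) P2=[3,2,5,5,4,2](0)
Move 2: P1 pit0 -> P1=[0,4,1,7,7,5](1) P2=[3,2,5,5,4,2](0)
Move 3: P2 pit3 -> P1=[1,5,1,7,7,5](1) P2=[3,2,5,0,5,3](1)
Move 4: P1 pit1 -> P1=[1,0,2,8,8,6](2) P2=[3,2,5,0,5,3](1)

Answer: 1 0 2 8 8 6 2 3 2 5 0 5 3 1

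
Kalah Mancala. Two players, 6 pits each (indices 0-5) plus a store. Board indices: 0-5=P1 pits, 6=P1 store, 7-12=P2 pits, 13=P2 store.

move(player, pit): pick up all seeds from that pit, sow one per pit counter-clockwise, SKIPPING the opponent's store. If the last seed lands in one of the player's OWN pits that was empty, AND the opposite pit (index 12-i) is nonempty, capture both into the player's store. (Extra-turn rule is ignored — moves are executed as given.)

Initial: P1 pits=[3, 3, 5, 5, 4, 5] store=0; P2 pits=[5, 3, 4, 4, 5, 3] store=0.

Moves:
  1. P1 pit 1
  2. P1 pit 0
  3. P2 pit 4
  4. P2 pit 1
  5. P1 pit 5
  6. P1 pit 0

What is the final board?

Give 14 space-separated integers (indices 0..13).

Move 1: P1 pit1 -> P1=[3,0,6,6,5,5](0) P2=[5,3,4,4,5,3](0)
Move 2: P1 pit0 -> P1=[0,1,7,7,5,5](0) P2=[5,3,4,4,5,3](0)
Move 3: P2 pit4 -> P1=[1,2,8,7,5,5](0) P2=[5,3,4,4,0,4](1)
Move 4: P2 pit1 -> P1=[1,0,8,7,5,5](0) P2=[5,0,5,5,0,4](4)
Move 5: P1 pit5 -> P1=[1,0,8,7,5,0](1) P2=[6,1,6,6,0,4](4)
Move 6: P1 pit0 -> P1=[0,1,8,7,5,0](1) P2=[6,1,6,6,0,4](4)

Answer: 0 1 8 7 5 0 1 6 1 6 6 0 4 4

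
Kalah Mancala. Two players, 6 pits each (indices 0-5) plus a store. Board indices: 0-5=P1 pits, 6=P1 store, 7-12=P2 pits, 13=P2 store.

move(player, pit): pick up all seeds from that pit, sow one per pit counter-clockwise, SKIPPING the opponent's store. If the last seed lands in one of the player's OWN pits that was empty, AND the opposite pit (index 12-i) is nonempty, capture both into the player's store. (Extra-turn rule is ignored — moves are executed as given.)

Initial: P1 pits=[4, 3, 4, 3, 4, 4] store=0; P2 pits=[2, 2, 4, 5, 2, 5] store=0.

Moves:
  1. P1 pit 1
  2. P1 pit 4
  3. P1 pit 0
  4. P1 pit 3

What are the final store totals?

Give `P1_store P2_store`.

Answer: 6 0

Derivation:
Move 1: P1 pit1 -> P1=[4,0,5,4,5,4](0) P2=[2,2,4,5,2,5](0)
Move 2: P1 pit4 -> P1=[4,0,5,4,0,5](1) P2=[3,3,5,5,2,5](0)
Move 3: P1 pit0 -> P1=[0,1,6,5,0,5](5) P2=[3,0,5,5,2,5](0)
Move 4: P1 pit3 -> P1=[0,1,6,0,1,6](6) P2=[4,1,5,5,2,5](0)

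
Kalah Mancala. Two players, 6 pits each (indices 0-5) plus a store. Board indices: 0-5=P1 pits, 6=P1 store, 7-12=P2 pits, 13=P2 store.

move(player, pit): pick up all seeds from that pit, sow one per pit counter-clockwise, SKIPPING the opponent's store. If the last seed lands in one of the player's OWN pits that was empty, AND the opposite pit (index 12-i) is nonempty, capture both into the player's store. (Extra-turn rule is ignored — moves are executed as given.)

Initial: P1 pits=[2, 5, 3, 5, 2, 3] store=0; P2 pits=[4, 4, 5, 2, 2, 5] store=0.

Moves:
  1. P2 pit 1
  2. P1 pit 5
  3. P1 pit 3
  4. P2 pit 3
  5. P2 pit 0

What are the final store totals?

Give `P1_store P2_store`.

Move 1: P2 pit1 -> P1=[2,5,3,5,2,3](0) P2=[4,0,6,3,3,6](0)
Move 2: P1 pit5 -> P1=[2,5,3,5,2,0](1) P2=[5,1,6,3,3,6](0)
Move 3: P1 pit3 -> P1=[2,5,3,0,3,1](2) P2=[6,2,6,3,3,6](0)
Move 4: P2 pit3 -> P1=[2,5,3,0,3,1](2) P2=[6,2,6,0,4,7](1)
Move 5: P2 pit0 -> P1=[2,5,3,0,3,1](2) P2=[0,3,7,1,5,8](2)

Answer: 2 2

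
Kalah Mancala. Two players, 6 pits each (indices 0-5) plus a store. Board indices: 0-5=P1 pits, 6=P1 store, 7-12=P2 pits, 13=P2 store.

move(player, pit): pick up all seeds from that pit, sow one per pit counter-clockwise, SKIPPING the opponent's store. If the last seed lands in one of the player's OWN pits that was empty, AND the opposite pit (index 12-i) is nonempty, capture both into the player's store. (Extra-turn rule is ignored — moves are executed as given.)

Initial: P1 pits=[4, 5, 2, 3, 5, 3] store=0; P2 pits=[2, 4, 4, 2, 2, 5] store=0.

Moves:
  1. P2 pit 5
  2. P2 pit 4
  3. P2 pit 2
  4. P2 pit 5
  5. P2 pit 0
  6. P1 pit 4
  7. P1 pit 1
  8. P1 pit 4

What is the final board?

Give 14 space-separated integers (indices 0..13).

Answer: 6 0 4 1 0 6 2 2 6 1 3 1 0 9

Derivation:
Move 1: P2 pit5 -> P1=[5,6,3,4,5,3](0) P2=[2,4,4,2,2,0](1)
Move 2: P2 pit4 -> P1=[5,6,3,4,5,3](0) P2=[2,4,4,2,0,1](2)
Move 3: P2 pit2 -> P1=[5,6,3,4,5,3](0) P2=[2,4,0,3,1,2](3)
Move 4: P2 pit5 -> P1=[6,6,3,4,5,3](0) P2=[2,4,0,3,1,0](4)
Move 5: P2 pit0 -> P1=[6,6,3,0,5,3](0) P2=[0,5,0,3,1,0](9)
Move 6: P1 pit4 -> P1=[6,6,3,0,0,4](1) P2=[1,6,1,3,1,0](9)
Move 7: P1 pit1 -> P1=[6,0,4,1,1,5](2) P2=[2,6,1,3,1,0](9)
Move 8: P1 pit4 -> P1=[6,0,4,1,0,6](2) P2=[2,6,1,3,1,0](9)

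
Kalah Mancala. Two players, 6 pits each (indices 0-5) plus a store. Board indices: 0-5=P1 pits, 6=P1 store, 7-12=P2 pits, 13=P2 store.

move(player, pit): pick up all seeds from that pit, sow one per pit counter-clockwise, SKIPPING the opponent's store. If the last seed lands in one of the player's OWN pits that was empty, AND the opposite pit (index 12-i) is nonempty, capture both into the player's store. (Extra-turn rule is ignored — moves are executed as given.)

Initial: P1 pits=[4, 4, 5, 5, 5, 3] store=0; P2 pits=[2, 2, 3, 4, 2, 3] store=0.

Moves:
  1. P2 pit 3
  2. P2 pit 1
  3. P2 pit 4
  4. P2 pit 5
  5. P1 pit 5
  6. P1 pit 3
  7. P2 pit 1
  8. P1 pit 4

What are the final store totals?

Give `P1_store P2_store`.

Move 1: P2 pit3 -> P1=[5,4,5,5,5,3](0) P2=[2,2,3,0,3,4](1)
Move 2: P2 pit1 -> P1=[5,4,0,5,5,3](0) P2=[2,0,4,0,3,4](7)
Move 3: P2 pit4 -> P1=[6,4,0,5,5,3](0) P2=[2,0,4,0,0,5](8)
Move 4: P2 pit5 -> P1=[7,5,1,6,5,3](0) P2=[2,0,4,0,0,0](9)
Move 5: P1 pit5 -> P1=[7,5,1,6,5,0](1) P2=[3,1,4,0,0,0](9)
Move 6: P1 pit3 -> P1=[7,5,1,0,6,1](2) P2=[4,2,5,0,0,0](9)
Move 7: P2 pit1 -> P1=[7,5,0,0,6,1](2) P2=[4,0,6,0,0,0](11)
Move 8: P1 pit4 -> P1=[7,5,0,0,0,2](3) P2=[5,1,7,1,0,0](11)

Answer: 3 11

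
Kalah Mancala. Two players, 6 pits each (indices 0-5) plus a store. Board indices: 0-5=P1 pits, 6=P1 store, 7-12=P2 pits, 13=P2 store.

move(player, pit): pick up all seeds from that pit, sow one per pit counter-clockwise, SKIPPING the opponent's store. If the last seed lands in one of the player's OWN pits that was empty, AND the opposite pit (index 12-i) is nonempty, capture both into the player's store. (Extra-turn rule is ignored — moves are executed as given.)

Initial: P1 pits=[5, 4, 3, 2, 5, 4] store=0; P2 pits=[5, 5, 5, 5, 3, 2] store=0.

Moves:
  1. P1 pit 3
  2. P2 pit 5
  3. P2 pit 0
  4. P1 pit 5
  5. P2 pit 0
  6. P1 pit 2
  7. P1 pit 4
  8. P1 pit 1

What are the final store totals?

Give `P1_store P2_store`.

Move 1: P1 pit3 -> P1=[5,4,3,0,6,5](0) P2=[5,5,5,5,3,2](0)
Move 2: P2 pit5 -> P1=[6,4,3,0,6,5](0) P2=[5,5,5,5,3,0](1)
Move 3: P2 pit0 -> P1=[0,4,3,0,6,5](0) P2=[0,6,6,6,4,0](8)
Move 4: P1 pit5 -> P1=[0,4,3,0,6,0](1) P2=[1,7,7,7,4,0](8)
Move 5: P2 pit0 -> P1=[0,4,3,0,6,0](1) P2=[0,8,7,7,4,0](8)
Move 6: P1 pit2 -> P1=[0,4,0,1,7,1](1) P2=[0,8,7,7,4,0](8)
Move 7: P1 pit4 -> P1=[0,4,0,1,0,2](2) P2=[1,9,8,8,5,0](8)
Move 8: P1 pit1 -> P1=[0,0,1,2,1,3](2) P2=[1,9,8,8,5,0](8)

Answer: 2 8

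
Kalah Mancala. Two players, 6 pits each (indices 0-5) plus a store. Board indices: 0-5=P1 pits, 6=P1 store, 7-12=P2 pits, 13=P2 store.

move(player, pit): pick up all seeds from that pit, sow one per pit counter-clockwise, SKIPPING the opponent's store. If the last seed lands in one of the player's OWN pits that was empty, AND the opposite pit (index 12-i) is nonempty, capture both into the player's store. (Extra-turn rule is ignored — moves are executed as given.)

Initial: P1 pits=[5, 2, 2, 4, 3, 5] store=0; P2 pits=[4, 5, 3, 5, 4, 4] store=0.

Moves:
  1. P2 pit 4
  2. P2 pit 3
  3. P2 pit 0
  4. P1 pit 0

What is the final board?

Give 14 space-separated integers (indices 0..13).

Move 1: P2 pit4 -> P1=[6,3,2,4,3,5](0) P2=[4,5,3,5,0,5](1)
Move 2: P2 pit3 -> P1=[7,4,2,4,3,5](0) P2=[4,5,3,0,1,6](2)
Move 3: P2 pit0 -> P1=[7,4,2,4,3,5](0) P2=[0,6,4,1,2,6](2)
Move 4: P1 pit0 -> P1=[0,5,3,5,4,6](1) P2=[1,6,4,1,2,6](2)

Answer: 0 5 3 5 4 6 1 1 6 4 1 2 6 2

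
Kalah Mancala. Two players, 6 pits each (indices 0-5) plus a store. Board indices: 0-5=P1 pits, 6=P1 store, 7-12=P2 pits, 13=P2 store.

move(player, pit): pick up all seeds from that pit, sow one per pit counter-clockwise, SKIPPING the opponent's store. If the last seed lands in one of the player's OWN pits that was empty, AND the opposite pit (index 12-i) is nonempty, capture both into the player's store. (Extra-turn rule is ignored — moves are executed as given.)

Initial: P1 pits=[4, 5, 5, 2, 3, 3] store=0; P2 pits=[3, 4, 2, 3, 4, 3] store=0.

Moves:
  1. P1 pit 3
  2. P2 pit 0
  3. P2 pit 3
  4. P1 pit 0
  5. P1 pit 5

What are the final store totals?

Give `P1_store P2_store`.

Move 1: P1 pit3 -> P1=[4,5,5,0,4,4](0) P2=[3,4,2,3,4,3](0)
Move 2: P2 pit0 -> P1=[4,5,5,0,4,4](0) P2=[0,5,3,4,4,3](0)
Move 3: P2 pit3 -> P1=[5,5,5,0,4,4](0) P2=[0,5,3,0,5,4](1)
Move 4: P1 pit0 -> P1=[0,6,6,1,5,5](0) P2=[0,5,3,0,5,4](1)
Move 5: P1 pit5 -> P1=[0,6,6,1,5,0](1) P2=[1,6,4,1,5,4](1)

Answer: 1 1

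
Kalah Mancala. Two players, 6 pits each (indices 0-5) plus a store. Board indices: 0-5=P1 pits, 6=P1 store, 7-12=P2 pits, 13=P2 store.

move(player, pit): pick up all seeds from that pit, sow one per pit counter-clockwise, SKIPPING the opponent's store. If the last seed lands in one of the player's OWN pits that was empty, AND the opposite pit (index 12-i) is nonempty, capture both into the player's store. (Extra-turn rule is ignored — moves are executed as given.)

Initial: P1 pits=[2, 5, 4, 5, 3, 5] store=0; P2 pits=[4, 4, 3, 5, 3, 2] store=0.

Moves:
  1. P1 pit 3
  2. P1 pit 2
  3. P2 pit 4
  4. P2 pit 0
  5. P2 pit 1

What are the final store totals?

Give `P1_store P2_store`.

Answer: 2 2

Derivation:
Move 1: P1 pit3 -> P1=[2,5,4,0,4,6](1) P2=[5,5,3,5,3,2](0)
Move 2: P1 pit2 -> P1=[2,5,0,1,5,7](2) P2=[5,5,3,5,3,2](0)
Move 3: P2 pit4 -> P1=[3,5,0,1,5,7](2) P2=[5,5,3,5,0,3](1)
Move 4: P2 pit0 -> P1=[3,5,0,1,5,7](2) P2=[0,6,4,6,1,4](1)
Move 5: P2 pit1 -> P1=[4,5,0,1,5,7](2) P2=[0,0,5,7,2,5](2)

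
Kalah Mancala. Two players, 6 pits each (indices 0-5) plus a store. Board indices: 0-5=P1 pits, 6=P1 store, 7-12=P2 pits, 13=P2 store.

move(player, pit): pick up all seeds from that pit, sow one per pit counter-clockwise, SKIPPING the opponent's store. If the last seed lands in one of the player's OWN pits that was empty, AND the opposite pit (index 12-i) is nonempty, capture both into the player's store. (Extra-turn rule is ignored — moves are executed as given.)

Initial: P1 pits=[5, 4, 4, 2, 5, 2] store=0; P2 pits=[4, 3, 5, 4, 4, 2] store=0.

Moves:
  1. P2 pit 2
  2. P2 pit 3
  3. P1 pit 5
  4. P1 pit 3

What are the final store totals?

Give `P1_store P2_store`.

Move 1: P2 pit2 -> P1=[6,4,4,2,5,2](0) P2=[4,3,0,5,5,3](1)
Move 2: P2 pit3 -> P1=[7,5,4,2,5,2](0) P2=[4,3,0,0,6,4](2)
Move 3: P1 pit5 -> P1=[7,5,4,2,5,0](1) P2=[5,3,0,0,6,4](2)
Move 4: P1 pit3 -> P1=[7,5,4,0,6,0](7) P2=[0,3,0,0,6,4](2)

Answer: 7 2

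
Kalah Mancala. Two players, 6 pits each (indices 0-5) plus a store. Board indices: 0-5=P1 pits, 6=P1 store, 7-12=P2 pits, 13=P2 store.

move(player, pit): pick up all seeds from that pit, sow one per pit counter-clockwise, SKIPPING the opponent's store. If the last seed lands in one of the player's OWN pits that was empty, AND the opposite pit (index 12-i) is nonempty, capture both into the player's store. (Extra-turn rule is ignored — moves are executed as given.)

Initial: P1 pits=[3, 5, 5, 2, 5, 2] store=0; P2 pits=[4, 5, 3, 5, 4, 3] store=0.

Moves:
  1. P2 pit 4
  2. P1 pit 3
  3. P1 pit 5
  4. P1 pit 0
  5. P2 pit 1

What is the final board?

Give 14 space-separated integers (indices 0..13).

Answer: 1 7 6 1 7 0 1 5 0 4 6 1 5 2

Derivation:
Move 1: P2 pit4 -> P1=[4,6,5,2,5,2](0) P2=[4,5,3,5,0,4](1)
Move 2: P1 pit3 -> P1=[4,6,5,0,6,3](0) P2=[4,5,3,5,0,4](1)
Move 3: P1 pit5 -> P1=[4,6,5,0,6,0](1) P2=[5,6,3,5,0,4](1)
Move 4: P1 pit0 -> P1=[0,7,6,1,7,0](1) P2=[5,6,3,5,0,4](1)
Move 5: P2 pit1 -> P1=[1,7,6,1,7,0](1) P2=[5,0,4,6,1,5](2)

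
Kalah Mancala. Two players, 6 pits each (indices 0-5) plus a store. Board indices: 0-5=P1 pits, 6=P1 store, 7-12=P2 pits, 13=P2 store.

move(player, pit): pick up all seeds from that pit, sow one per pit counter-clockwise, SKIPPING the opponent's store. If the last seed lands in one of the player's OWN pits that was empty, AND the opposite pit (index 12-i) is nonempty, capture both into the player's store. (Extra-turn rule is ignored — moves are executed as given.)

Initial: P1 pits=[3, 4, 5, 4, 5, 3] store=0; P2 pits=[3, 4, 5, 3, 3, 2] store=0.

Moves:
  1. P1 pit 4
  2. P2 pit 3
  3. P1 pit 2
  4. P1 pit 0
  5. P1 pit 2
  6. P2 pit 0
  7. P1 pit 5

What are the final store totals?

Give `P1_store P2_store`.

Move 1: P1 pit4 -> P1=[3,4,5,4,0,4](1) P2=[4,5,6,3,3,2](0)
Move 2: P2 pit3 -> P1=[3,4,5,4,0,4](1) P2=[4,5,6,0,4,3](1)
Move 3: P1 pit2 -> P1=[3,4,0,5,1,5](2) P2=[5,5,6,0,4,3](1)
Move 4: P1 pit0 -> P1=[0,5,1,6,1,5](2) P2=[5,5,6,0,4,3](1)
Move 5: P1 pit2 -> P1=[0,5,0,7,1,5](2) P2=[5,5,6,0,4,3](1)
Move 6: P2 pit0 -> P1=[0,5,0,7,1,5](2) P2=[0,6,7,1,5,4](1)
Move 7: P1 pit5 -> P1=[0,5,0,7,1,0](3) P2=[1,7,8,2,5,4](1)

Answer: 3 1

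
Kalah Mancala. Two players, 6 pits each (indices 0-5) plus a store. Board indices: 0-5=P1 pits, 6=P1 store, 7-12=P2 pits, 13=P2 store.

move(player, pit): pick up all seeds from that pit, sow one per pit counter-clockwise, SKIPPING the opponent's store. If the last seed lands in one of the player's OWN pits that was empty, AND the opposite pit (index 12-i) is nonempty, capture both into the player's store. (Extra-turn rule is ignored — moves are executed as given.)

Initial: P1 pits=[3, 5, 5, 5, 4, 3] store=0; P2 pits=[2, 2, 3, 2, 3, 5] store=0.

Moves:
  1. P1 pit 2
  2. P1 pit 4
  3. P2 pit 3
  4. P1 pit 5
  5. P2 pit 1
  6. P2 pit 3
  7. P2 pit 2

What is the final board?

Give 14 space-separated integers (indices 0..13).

Answer: 4 6 0 6 0 0 3 5 0 0 1 7 9 1

Derivation:
Move 1: P1 pit2 -> P1=[3,5,0,6,5,4](1) P2=[3,2,3,2,3,5](0)
Move 2: P1 pit4 -> P1=[3,5,0,6,0,5](2) P2=[4,3,4,2,3,5](0)
Move 3: P2 pit3 -> P1=[3,5,0,6,0,5](2) P2=[4,3,4,0,4,6](0)
Move 4: P1 pit5 -> P1=[3,5,0,6,0,0](3) P2=[5,4,5,1,4,6](0)
Move 5: P2 pit1 -> P1=[3,5,0,6,0,0](3) P2=[5,0,6,2,5,7](0)
Move 6: P2 pit3 -> P1=[3,5,0,6,0,0](3) P2=[5,0,6,0,6,8](0)
Move 7: P2 pit2 -> P1=[4,6,0,6,0,0](3) P2=[5,0,0,1,7,9](1)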